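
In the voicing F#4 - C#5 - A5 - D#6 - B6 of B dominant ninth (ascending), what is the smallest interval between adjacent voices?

A4

Adjacent intervals: F#4→C#5 = perfect fifth; C#5→A5 = minor sixth; A5→D#6 = augmented fourth; D#6→B6 = minor sixth.
The smallest is A5 to D#6, an augmented fourth (6 semitones).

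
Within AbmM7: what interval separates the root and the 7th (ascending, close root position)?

Spelling the chord: Ab Cb Eb G.
That puts Ab below G.
Ab up to G spans 7 letter names and 11 semitones — a major seventh.

major 7th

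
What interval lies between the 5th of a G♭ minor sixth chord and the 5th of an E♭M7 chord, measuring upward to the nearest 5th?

major sixth

G♭ minor sixth has D♭ as its 5th, and E♭M7 has B♭ as its 5th.
D♭ up to B♭ spans 6 letter names and 9 semitones — a major sixth.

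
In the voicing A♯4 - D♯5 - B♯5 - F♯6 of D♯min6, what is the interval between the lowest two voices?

Those voices are A♯4 and D♯5.
From A♯ to D♯ is 5 semitones, exactly the perfect fourth.

perfect 4th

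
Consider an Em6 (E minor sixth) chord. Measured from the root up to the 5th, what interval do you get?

perfect fifth

The chord tones of Em6 are E G B C#.
The root is E and the 5th is B.
E up to B spans 5 letter names and 7 semitones — a perfect fifth.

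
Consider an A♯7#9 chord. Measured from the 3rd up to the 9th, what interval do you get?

major seventh

A♯7#9 (A♯ dominant seventh sharp nine): A♯ C𝄪 E♯ G♯ B𝄪.
3rd = C𝄪; 9th = B𝄪.
From C𝄪 to B𝄪 is 11 semitones, exactly the major seventh.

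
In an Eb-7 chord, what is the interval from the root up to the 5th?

Ebmin7 (Eb minor seventh) is spelled Eb-Gb-Bb-Db.
So we need the interval from Eb up to Bb.
From Eb to Bb is 7 semitones, exactly the perfect fifth.

perfect 5th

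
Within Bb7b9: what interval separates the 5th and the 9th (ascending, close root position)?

diminished fifth

Spelling the chord: Bb D F Ab Cb.
The 5th is F and the 9th is Cb.
From F to Cb: 6 semitones over a fifth = diminished.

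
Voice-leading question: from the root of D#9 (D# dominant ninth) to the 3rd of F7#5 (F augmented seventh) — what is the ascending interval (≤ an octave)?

The root of D#9 (D# dominant ninth) is D#; the 3rd of F7#5 (F augmented seventh) is A.
D# up to A is 6 semitones, a half step narrower than a perfect fifth, so the interval is diminished.

diminished 5th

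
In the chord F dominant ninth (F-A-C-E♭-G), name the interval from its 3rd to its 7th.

So we need the interval from A up to E♭.
5 letter names make it a fifth; at 6 semitones (a half step narrower than perfect) the quality is diminished.

diminished fifth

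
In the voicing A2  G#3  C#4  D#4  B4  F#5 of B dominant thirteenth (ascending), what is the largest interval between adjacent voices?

Adjacent intervals: A2→G#3 = major seventh; G#3→C#4 = perfect fourth; C#4→D#4 = major second; D#4→B4 = minor sixth; B4→F#5 = perfect fifth.
The largest is A2 to G#3, a major seventh (11 semitones).

M7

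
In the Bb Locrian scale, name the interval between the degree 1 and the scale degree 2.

minor 2nd

Spelling the Bb Locrian scale: Bb Cb Db Eb Fb Gb Ab.
So we need the interval from Bb up to Cb.
Bb up to Cb is 1 semitone, a half step narrower than a major second, so the interval is minor.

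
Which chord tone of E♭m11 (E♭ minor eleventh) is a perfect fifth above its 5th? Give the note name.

F

E♭m11 (E♭ minor eleventh) is spelled E♭-G♭-B♭-D♭-F-A♭.
The 5th is B♭. A perfect fifth above B♭ is F.
F is the chord's 9th.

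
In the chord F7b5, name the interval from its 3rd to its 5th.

diminished third

Spelling the chord: F–A–Cb–Eb.
3rd = A; 5th = Cb.
A up to Cb is 2 semitones, a whole step narrower than a major third, so the interval is diminished.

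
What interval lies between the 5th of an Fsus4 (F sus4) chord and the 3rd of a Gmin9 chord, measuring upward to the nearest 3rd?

minor 7th

The 5th of Fsus4 (F sus4) is C; the 3rd of Gmin9 is B♭.
7 letter names make it a seventh; at 10 semitones (a half step narrower than major) the quality is minor.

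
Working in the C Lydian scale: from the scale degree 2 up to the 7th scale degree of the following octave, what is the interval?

Spelling the C Lydian scale: C D E F♯ G A B.
That puts D below B.
From D to B is 21 semitones, exactly the major thirteenth.

M13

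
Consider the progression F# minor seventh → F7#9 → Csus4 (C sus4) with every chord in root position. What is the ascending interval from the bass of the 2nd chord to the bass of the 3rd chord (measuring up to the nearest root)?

perfect fifth

The roots are F and C.
Counting 5 letters and 7 half steps from F gives a perfect fifth.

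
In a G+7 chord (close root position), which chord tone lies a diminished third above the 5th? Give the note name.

Spelling the chord: G B D♯ F.
The 5th is D♯. A diminished third above D♯ is F.
F is the chord's 7th.

F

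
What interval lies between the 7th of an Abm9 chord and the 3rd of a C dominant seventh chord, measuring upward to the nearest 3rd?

Abm9 has Gb as its 7th, and C dominant seventh has E as its 3rd.
From Gb to E: 10 semitones over a sixth = augmented.

augmented sixth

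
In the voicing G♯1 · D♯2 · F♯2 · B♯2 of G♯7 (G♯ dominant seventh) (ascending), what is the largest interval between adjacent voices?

Adjacent intervals: G♯1→D♯2 = perfect fifth; D♯2→F♯2 = minor third; F♯2→B♯2 = augmented fourth.
The largest is G♯1 to D♯2, a perfect fifth (7 semitones).

perfect fifth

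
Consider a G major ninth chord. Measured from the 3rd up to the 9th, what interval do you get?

The chord tones of Gmaj9 are G-B-D-F#-A.
3rd = B; 9th = A.
7 letter names make it a seventh; at 10 semitones (a half step narrower than major) the quality is minor.

minor seventh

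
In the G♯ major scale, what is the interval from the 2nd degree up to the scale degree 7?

M6

Spelling the G♯ major scale: G♯ A♯ B♯ C♯ D♯ E♯ F𝄪.
So we need the interval from A♯ up to F𝄪.
A♯ up to F𝄪 spans 6 letter names and 9 semitones — a major sixth.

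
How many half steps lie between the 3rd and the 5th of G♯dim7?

3

G♯°7 (G♯ diminished seventh) is spelled G♯-B-D-F.
B to D is a minor third: 3 semitones.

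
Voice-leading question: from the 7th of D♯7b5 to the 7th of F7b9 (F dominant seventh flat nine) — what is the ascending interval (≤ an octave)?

d3

D♯7b5 has C♯ as its 7th, and F7b9 (F dominant seventh flat nine) has E♭ as its 7th.
C♯ up to E♭ is 2 semitones, a whole step narrower than a major third, so the interval is diminished.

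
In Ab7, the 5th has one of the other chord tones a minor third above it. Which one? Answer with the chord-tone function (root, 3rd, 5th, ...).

7th

Spelling the chord: Ab C Eb Gb.
The 5th is Eb. A minor third above Eb is Gb.
Gb is the chord's 7th.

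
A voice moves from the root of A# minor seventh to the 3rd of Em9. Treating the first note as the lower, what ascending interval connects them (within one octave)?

diminished 7th

A# minor seventh has A# as its root, and Em9 has G as its 3rd.
7 letter names make it a seventh; at 9 semitones (a whole step narrower than major) the quality is diminished.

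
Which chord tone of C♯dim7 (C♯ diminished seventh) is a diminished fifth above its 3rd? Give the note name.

Bb

C♯dim7: C♯-E-G-B♭.
The 3rd is E. A diminished fifth above E is B♭.
B♭ is the chord's 7th.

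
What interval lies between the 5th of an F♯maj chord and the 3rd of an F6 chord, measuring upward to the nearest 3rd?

minor sixth

The 5th of F♯maj is C♯; the 3rd of F6 is A.
From C♯ to A: 8 semitones over a sixth = minor.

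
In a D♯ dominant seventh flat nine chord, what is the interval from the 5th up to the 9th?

diminished fifth

The chord tones of D♯7b9 are D♯, F𝄪, A♯, C♯, E.
5th = A♯; 9th = E.
A♯ up to E is 6 semitones, a half step narrower than a perfect fifth, so the interval is diminished.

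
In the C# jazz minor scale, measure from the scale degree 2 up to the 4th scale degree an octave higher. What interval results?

Spelling the C# jazz minor scale: C# D# E F# G# A# B#.
That puts D# below F#.
10 letter names make it a tenth; at 15 semitones (a half step narrower than major) the quality is minor.

m10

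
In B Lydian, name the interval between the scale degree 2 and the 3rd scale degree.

major 2nd

Spelling B Lydian: B C♯ D♯ E♯ F♯ G♯ A♯.
Scale degree 2 = C♯; 3rd scale degree = D♯.
Counting 2 letters and 2 half steps from C♯ gives a major second.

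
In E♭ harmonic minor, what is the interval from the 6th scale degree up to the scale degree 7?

augmented second

E♭ harmonic minor: E♭ F G♭ A♭ B♭ C♭ D.
So we need the interval from C♭ up to D.
From C♭ to D: 3 semitones over a second = augmented.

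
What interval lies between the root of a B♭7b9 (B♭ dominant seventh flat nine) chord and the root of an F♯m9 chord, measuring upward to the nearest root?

The root of B♭7b9 (B♭ dominant seventh flat nine) is B♭; the root of F♯m9 is F♯.
From B♭ to F♯: 8 semitones over a fifth = augmented.

augmented fifth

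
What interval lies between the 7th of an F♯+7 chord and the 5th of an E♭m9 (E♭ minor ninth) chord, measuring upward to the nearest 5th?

d5

The 7th of F♯+7 is E; the 5th of E♭m9 (E♭ minor ninth) is B♭.
5 letter names make it a fifth; at 6 semitones (a half step narrower than perfect) the quality is diminished.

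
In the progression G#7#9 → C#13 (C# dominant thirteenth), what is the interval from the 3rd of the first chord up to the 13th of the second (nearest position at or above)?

minor seventh

G#7#9 has B# as its 3rd, and C#13 (C# dominant thirteenth) has A# as its 13th.
7 letter names make it a seventh; at 10 semitones (a half step narrower than major) the quality is minor.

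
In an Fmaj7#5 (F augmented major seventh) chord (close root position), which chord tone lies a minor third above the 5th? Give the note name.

Spelling the chord: F A C# E.
The 5th is C#. A minor third above C# is E.
E is the chord's 7th.

E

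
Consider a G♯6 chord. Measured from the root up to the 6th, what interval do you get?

The chord tones of G♯ major sixth are G♯, B♯, D♯, E♯.
Root = G♯; 6th = E♯.
G♯ up to E♯ spans 6 letter names and 9 semitones — a major sixth.

major sixth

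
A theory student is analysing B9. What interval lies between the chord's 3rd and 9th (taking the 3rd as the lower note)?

The chord tones of B9 (B dominant ninth) are B–D#–F#–A–C#.
3rd = D#; 9th = C#.
D# up to C# is 10 semitones, a half step narrower than a major seventh, so the interval is minor.

m7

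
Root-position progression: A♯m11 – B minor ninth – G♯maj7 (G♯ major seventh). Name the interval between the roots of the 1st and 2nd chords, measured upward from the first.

minor second

The roots are A♯ and B.
From A♯ to B: 1 semitone over a second = minor.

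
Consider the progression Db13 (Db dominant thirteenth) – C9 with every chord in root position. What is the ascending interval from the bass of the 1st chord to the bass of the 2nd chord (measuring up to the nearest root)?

major seventh

The roots are Db and C.
Db up to C spans 7 letter names and 11 semitones — a major seventh.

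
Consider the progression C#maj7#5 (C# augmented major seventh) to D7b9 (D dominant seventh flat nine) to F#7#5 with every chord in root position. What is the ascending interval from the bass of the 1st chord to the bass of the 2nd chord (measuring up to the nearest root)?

minor 2nd

The roots are C# and D.
2 letter names make it a second; at 1 semitone (a half step narrower than major) the quality is minor.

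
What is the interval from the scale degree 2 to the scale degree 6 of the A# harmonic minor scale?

diminished 5th

A# harmonic minor: A# B# C# D# E# F# G##.
Scale degree 2 = B#; 6th degree = F#.
5 letter names make it a fifth; at 6 semitones (a half step narrower than perfect) the quality is diminished.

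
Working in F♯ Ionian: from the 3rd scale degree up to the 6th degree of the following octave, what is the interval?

F♯ major: F♯ G♯ A♯ B C♯ D♯ E♯.
So we need the interval from A♯ up to D♯.
A♯ up to D♯ spans 11 letter names and 17 semitones — a perfect eleventh.

perfect 11th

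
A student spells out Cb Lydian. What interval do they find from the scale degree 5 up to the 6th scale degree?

major 2nd

Spelling Cb Lydian: Cb Db Eb F Gb Ab Bb.
That puts Gb below Ab.
Counting 2 letters and 2 half steps from Gb gives a major second.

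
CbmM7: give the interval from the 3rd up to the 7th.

CbmM7 (Cb minor-major seventh): Cb–Ebb–Gb–Bb.
So we need the interval from Ebb up to Bb.
Ebb up to Bb is 8 semitones, a half step wider than a perfect fifth, so the interval is augmented.

augmented 5th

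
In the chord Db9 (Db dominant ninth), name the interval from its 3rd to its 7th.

d5

Spelling the chord: Db, F, Ab, Cb, Eb.
That puts F below Cb.
5 letter names make it a fifth; at 6 semitones (a half step narrower than perfect) the quality is diminished.
That tritone between 3rd and 7th is what gives the dominant seventh its pull toward resolution.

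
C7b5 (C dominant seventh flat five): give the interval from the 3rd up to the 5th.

C7b5: C E Gb Bb.
The 3rd is E and the 5th is Gb.
From E to Gb: 2 semitones over a third = diminished.

diminished third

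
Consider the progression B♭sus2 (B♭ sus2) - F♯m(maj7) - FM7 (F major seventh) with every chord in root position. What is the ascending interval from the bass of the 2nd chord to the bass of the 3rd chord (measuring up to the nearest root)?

The roots are F♯ and F.
8 letter names make it an octave; at 11 semitones (a half step narrower than perfect) the quality is diminished.

d8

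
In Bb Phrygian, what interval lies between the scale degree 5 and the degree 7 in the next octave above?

minor tenth

The scale runs Bb Cb Db Eb F Gb Ab.
Scale degree 5 = F; 7th degree (up an octave) = Ab.
From F to Ab: 15 semitones over a tenth = minor.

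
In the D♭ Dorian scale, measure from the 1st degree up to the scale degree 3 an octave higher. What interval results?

Spelling the D♭ Dorian scale: D♭ E♭ F♭ G♭ A♭ B♭ C♭.
That puts D♭ below F♭.
D♭ up to F♭ is 15 semitones, a half step narrower than a major tenth, so the interval is minor.

minor 10th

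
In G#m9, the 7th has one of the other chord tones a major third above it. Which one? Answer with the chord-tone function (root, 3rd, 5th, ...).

9th

The chord tones of G#m9 (G# minor ninth) are G#-B-D#-F#-A#.
The 7th is F#. A major third above F# is A#.
A# is the chord's 9th.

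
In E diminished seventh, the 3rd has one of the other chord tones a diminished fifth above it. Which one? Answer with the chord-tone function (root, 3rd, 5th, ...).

7th

E diminished seventh is spelled E-G-Bb-Db.
The 3rd is G. A diminished fifth above G is Db.
Db is the chord's 7th.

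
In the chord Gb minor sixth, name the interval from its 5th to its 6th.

Gbm6: Gb, Bbb, Db, Eb.
So we need the interval from Db up to Eb.
Counting 2 letters and 2 half steps from Db gives a major second.

major second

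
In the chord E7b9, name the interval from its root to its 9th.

minor ninth

E7b9 (E dominant seventh flat nine): E, G♯, B, D, F.
The root is E and the 9th is F.
From E to F: 13 semitones over a ninth = minor.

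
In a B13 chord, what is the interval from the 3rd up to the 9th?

B13 is spelled B–D#–F#–A–C#–G#.
The 3rd is D# and the 9th is C#.
From D# to C#: 10 semitones over a seventh = minor.

minor seventh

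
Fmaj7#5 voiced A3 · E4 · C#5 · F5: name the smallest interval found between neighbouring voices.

diminished fourth

Adjacent intervals: A3→E4 = perfect fifth; E4→C#5 = major sixth; C#5→F5 = diminished fourth.
The smallest is C#5 to F5, a diminished fourth (4 semitones).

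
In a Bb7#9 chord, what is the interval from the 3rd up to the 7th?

Spelling the chord: Bb, D, F, Ab, C#.
So we need the interval from D up to Ab.
5 letter names make it a fifth; at 6 semitones (a half step narrower than perfect) the quality is diminished.

diminished fifth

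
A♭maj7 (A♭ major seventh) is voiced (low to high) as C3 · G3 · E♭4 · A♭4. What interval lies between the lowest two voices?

perfect fifth

Those voices are C3 and G3.
From C to G is 7 semitones, exactly the perfect fifth.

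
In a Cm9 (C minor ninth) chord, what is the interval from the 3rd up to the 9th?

Spelling the chord: C E♭ G B♭ D.
The 3rd is E♭ and the 9th is D.
Counting 7 letters and 11 half steps from E♭ gives a major seventh.

M7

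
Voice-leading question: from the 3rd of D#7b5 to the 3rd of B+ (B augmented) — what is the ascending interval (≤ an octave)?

minor sixth

The 3rd of D#7b5 is F##; the 3rd of B+ (B augmented) is D#.
From F## to D#: 8 semitones over a sixth = minor.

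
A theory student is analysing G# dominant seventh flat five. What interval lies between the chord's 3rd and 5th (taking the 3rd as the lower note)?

G#7b5 is spelled G# B# D F#.
So we need the interval from B# up to D.
From B# to D: 2 semitones over a third = diminished.

diminished third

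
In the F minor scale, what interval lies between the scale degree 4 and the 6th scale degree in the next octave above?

The scale runs F G A♭ B♭ C D♭ E♭.
So we need the interval from B♭ up to D♭.
10 letter names make it a tenth; at 15 semitones (a half step narrower than major) the quality is minor.

m10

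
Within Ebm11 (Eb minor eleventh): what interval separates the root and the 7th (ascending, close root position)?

Ebm11: Eb, Gb, Bb, Db, F, Ab.
So we need the interval from Eb up to Db.
From Eb to Db: 10 semitones over a seventh = minor.

minor seventh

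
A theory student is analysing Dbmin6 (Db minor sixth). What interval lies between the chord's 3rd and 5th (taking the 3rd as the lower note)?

major 3rd

Dbmin6 (Db minor sixth): Db Fb Ab Bb.
So we need the interval from Fb up to Ab.
Fb up to Ab spans 3 letter names and 4 semitones — a major third.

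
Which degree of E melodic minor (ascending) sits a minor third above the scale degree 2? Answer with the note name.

A

The scale is E F# G A B C# D#.
The scale degree 2 is F#; a minor third above that is A — scale degree 4.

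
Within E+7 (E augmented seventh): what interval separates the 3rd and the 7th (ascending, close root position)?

The chord tones of Eaug7 (E augmented seventh) are E–G#–B#–D.
That puts G# below D.
From G# to D: 6 semitones over a fifth = diminished.

diminished 5th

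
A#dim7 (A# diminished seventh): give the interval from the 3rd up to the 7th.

diminished 5th

Spelling the chord: A#–C#–E–G.
The 3rd is C# and the 7th is G.
5 letter names make it a fifth; at 6 semitones (a half step narrower than perfect) the quality is diminished.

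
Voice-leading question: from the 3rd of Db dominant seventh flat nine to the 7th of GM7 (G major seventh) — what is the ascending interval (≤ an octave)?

Db dominant seventh flat nine has F as its 3rd, and GM7 (G major seventh) has F# as its 7th.
From F to F#: 1 semitone over a unison = augmented.

augmented 1st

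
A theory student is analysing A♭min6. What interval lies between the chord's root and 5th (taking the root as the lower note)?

perfect fifth

A♭m6: A♭, C♭, E♭, F.
The root is A♭ and the 5th is E♭.
From A♭ to E♭ is 7 semitones, exactly the perfect fifth.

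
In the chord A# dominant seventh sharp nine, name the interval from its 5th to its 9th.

augmented fifth

A#7#9 is spelled A#–C##–E#–G#–B##.
That puts E# below B##.
5 letter names make it a fifth; at 8 semitones (a half step wider than perfect) the quality is augmented.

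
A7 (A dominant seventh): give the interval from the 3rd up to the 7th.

diminished 5th

A7 (A dominant seventh): A C# E G.
That puts C# below G.
From C# to G: 6 semitones over a fifth = diminished.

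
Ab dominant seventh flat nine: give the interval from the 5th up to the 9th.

d5

Spelling the chord: Ab-C-Eb-Gb-Bbb.
The 5th is Eb and the 9th is Bbb.
From Eb to Bbb: 6 semitones over a fifth = diminished.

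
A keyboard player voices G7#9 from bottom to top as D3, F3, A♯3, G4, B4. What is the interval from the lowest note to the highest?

major thirteenth

The outer voices are D3 and B4.
D up to B spans 13 letter names and 21 semitones — a major thirteenth.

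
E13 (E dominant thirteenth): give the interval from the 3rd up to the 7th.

E dominant thirteenth: E G# B D F# C#.
3rd = G#; 7th = D.
From G# to D: 6 semitones over a fifth = diminished.

d5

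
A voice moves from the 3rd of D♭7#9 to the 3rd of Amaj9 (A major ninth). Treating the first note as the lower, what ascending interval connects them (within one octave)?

The 3rd of D♭7#9 is F; the 3rd of Amaj9 (A major ninth) is C♯.
5 letter names make it a fifth; at 8 semitones (a half step wider than perfect) the quality is augmented.

augmented fifth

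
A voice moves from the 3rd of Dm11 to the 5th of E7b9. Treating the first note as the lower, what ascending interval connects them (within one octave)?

A4

Dm11 has F as its 3rd, and E7b9 has B as its 5th.
From F to B: 6 semitones over a fourth = augmented.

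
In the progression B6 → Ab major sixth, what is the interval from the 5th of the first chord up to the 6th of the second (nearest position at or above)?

diminished octave

The 5th of B6 is F#; the 6th of Ab major sixth is F.
From F# to F: 11 semitones over an octave = diminished.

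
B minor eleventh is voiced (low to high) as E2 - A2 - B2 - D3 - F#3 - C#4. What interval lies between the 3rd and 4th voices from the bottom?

m3

Those voices are B2 and D3.
From B to D: 3 semitones over a third = minor.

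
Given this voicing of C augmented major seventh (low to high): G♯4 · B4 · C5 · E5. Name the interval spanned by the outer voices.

m6

The outer voices are G♯4 and E5.
From G♯ to E: 8 semitones over a sixth = minor.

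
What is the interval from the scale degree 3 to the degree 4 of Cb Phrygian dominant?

minor 2nd

The scale runs Cb Dbb Eb Fb Gb Abb Bbb.
The scale degree 3 is Eb and the scale degree 4 is Fb.
From Eb to Fb: 1 semitone over a second = minor.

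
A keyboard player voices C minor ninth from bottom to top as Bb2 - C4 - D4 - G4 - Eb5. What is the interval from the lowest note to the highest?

The outer voices are Bb2 and Eb5.
From Bb to Eb is 29 semitones, exactly the perfect 18th.

perfect 18th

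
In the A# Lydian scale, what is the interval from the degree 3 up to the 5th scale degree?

minor third

The scale runs A# B# C## D## E# F## G##.
Degree 3 = C##; 5th degree = E#.
C## up to E# is 3 semitones, a half step narrower than a major third, so the interval is minor.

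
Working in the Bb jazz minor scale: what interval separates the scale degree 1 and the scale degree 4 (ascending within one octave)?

Spelling the Bb jazz minor scale: Bb C Db Eb F G A.
The scale degree 1 is Bb and the degree 4 is Eb.
Counting 4 letters and 5 half steps from Bb gives a perfect fourth.

perfect 4th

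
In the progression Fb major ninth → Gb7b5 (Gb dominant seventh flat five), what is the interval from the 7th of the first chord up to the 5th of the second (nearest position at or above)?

diminished 7th

Fb major ninth has Eb as its 7th, and Gb7b5 (Gb dominant seventh flat five) has Dbb as its 5th.
From Eb to Dbb: 9 semitones over a seventh = diminished.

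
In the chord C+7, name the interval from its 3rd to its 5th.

The chord tones of C+7 (C augmented seventh) are C-E-G♯-B♭.
The 3rd is E and the 5th is G♯.
From E to G♯ is 4 semitones, exactly the major third.

M3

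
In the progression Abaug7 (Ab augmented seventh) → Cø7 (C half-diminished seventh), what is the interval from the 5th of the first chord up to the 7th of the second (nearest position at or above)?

Abaug7 (Ab augmented seventh) has E as its 5th, and Cø7 (C half-diminished seventh) has Bb as its 7th.
From E to Bb: 6 semitones over a fifth = diminished.

d5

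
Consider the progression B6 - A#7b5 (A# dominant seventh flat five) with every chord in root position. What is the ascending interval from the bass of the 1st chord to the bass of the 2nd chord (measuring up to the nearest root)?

major seventh

The roots are B and A#.
Counting 7 letters and 11 half steps from B gives a major seventh.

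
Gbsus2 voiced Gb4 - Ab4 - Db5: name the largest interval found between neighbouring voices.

perfect fourth

Adjacent intervals: Gb4→Ab4 = major second; Ab4→Db5 = perfect fourth.
The largest is Ab4 to Db5, a perfect fourth (5 semitones).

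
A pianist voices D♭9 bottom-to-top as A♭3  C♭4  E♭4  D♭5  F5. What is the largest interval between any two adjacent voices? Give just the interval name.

minor 7th

Adjacent intervals: A♭3→C♭4 = minor third; C♭4→E♭4 = major third; E♭4→D♭5 = minor seventh; D♭5→F5 = major third.
The largest is E♭4 to D♭5, a minor seventh (10 semitones).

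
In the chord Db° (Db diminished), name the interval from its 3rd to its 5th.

minor third

Spelling the chord: Db–Fb–Abb.
The 3rd is Fb and the 5th is Abb.
From Fb to Abb: 3 semitones over a third = minor.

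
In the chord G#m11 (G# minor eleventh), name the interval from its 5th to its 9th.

Spelling the chord: G# B D# F# A# C#.
That puts D# below A#.
From D# to A# is 7 semitones, exactly the perfect fifth.

P5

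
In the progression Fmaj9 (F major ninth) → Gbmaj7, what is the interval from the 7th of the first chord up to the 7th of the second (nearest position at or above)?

The 7th of Fmaj9 (F major ninth) is E; the 7th of Gbmaj7 is F.
From E to F: 1 semitone over a second = minor.

minor second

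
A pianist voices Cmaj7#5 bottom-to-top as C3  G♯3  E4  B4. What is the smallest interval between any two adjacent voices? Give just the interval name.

perfect fifth

Adjacent intervals: C3→G♯3 = augmented fifth; G♯3→E4 = minor sixth; E4→B4 = perfect fifth.
The smallest is E4 to B4, a perfect fifth (7 semitones).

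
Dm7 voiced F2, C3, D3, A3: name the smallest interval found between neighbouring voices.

Adjacent intervals: F2→C3 = perfect fifth; C3→D3 = major second; D3→A3 = perfect fifth.
The smallest is C3 to D3, a major second (2 semitones).

major second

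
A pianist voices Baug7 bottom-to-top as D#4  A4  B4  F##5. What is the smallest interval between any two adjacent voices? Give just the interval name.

Adjacent intervals: D#4→A4 = diminished fifth; A4→B4 = major second; B4→F##5 = augmented fifth.
The smallest is A4 to B4, a major second (2 semitones).

M2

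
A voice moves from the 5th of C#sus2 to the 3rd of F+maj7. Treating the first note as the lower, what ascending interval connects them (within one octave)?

minor 2nd

C#sus2 has G# as its 5th, and F+maj7 has A as its 3rd.
2 letter names make it a second; at 1 semitone (a half step narrower than major) the quality is minor.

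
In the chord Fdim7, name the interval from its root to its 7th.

F diminished seventh: F–Ab–Cb–Ebb.
That puts F below Ebb.
From F to Ebb: 9 semitones over a seventh = diminished.

d7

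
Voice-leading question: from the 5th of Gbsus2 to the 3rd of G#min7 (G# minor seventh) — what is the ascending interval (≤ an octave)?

The 5th of Gbsus2 is Db; the 3rd of G#min7 (G# minor seventh) is B.
From Db to B: 10 semitones over a sixth = augmented.

augmented sixth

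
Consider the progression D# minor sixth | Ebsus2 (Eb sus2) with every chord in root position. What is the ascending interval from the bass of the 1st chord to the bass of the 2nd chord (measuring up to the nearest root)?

The roots are D# and Eb.
2 letter names make it a second; at 0 semitones (a whole step narrower than major) the quality is diminished.

diminished 2nd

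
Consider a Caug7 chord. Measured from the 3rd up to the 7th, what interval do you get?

diminished 5th

C7#5: C-E-G#-Bb.
That puts E below Bb.
E up to Bb is 6 semitones, a half step narrower than a perfect fifth, so the interval is diminished.
This 3–7 tritone is the characteristic tension at the heart of the dominant sound.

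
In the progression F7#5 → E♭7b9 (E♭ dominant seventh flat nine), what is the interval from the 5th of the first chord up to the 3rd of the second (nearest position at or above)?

F7#5 has C♯ as its 5th, and E♭7b9 (E♭ dominant seventh flat nine) has G as its 3rd.
5 letter names make it a fifth; at 6 semitones (a half step narrower than perfect) the quality is diminished.

d5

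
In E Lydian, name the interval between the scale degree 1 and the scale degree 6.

The scale runs E F♯ G♯ A♯ B C♯ D♯.
Scale degree 1 = E; degree 6 = C♯.
From E to C♯ is 9 semitones, exactly the major sixth.

major sixth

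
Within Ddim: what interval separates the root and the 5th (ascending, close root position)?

The chord tones of D° (D diminished) are D F A♭.
That puts D below A♭.
From D to A♭: 6 semitones over a fifth = diminished.

diminished fifth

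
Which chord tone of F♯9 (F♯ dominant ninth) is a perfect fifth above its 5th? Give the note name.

G#

The chord tones of F♯9 (F♯ dominant ninth) are F♯-A♯-C♯-E-G♯.
The 5th is C♯. A perfect fifth above C♯ is G♯.
G♯ is the chord's 9th.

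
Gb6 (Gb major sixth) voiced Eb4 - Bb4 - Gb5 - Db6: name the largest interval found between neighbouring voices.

Adjacent intervals: Eb4→Bb4 = perfect fifth; Bb4→Gb5 = minor sixth; Gb5→Db6 = perfect fifth.
The largest is Bb4 to Gb5, a minor sixth (8 semitones).

minor 6th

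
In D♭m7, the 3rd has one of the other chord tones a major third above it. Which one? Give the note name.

D♭-7: D♭, F♭, A♭, C♭.
The 3rd is F♭. A major third above F♭ is A♭.
A♭ is the chord's 5th.

Ab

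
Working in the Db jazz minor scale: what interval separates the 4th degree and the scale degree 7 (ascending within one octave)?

augmented fourth

Db melodic minor: Db Eb Fb Gb Ab Bb C.
That puts Gb below C.
From Gb to C: 6 semitones over a fourth = augmented.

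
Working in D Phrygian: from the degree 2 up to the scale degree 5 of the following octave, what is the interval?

Spelling D Phrygian: D E♭ F G A B♭ C.
The degree 2 is E♭ and the 5th degree (up an octave) is A.
E♭ up to A is 18 semitones, a half step wider than a perfect eleventh, so the interval is augmented.

augmented eleventh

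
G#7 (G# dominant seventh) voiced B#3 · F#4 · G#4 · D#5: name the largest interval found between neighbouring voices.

Adjacent intervals: B#3→F#4 = diminished fifth; F#4→G#4 = major second; G#4→D#5 = perfect fifth.
The largest is G#4 to D#5, a perfect fifth (7 semitones).

perfect 5th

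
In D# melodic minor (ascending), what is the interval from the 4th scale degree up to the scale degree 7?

Spelling D# melodic minor (ascending): D# E# F# G# A# B# C##.
That puts G# below C##.
From G# to C##: 6 semitones over a fourth = augmented.

augmented fourth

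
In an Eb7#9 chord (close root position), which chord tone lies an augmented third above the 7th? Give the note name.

Eb7#9 (Eb dominant seventh sharp nine): Eb, G, Bb, Db, F#.
The 7th is Db. An augmented third above Db is F#.
F# is the chord's 9th.

F#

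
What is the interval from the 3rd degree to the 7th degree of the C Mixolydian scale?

Spelling the C Mixolydian scale: C D E F G A Bb.
3rd degree = E; scale degree 7 = Bb.
From E to Bb: 6 semitones over a fifth = diminished.

d5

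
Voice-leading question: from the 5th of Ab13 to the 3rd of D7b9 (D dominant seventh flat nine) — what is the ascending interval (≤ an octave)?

Ab13 has Eb as its 5th, and D7b9 (D dominant seventh flat nine) has F# as its 3rd.
2 letter names make it a second; at 3 semitones (a half step wider than major) the quality is augmented.

augmented second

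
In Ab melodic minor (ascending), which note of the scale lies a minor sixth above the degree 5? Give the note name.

The scale is Ab Bb Cb Db Eb F G.
The degree 5 is Eb; a minor sixth above that is Cb — scale degree 3.

Cb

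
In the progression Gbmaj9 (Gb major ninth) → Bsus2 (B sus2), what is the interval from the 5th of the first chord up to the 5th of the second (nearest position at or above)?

augmented third

Gbmaj9 (Gb major ninth) has Db as its 5th, and Bsus2 (B sus2) has F# as its 5th.
3 letter names make it a third; at 5 semitones (a half step wider than major) the quality is augmented.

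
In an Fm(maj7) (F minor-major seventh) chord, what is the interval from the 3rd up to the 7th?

augmented 5th

F minor-major seventh: F-Ab-C-E.
The 3rd is Ab and the 7th is E.
5 letter names make it a fifth; at 8 semitones (a half step wider than perfect) the quality is augmented.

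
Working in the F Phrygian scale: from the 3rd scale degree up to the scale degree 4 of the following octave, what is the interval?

F phrygian: F G♭ A♭ B♭ C D♭ E♭.
The 3rd scale degree is A♭ and the degree 4 (up an octave) is B♭.
Counting 9 letters and 14 half steps from A♭ gives a major ninth.

major ninth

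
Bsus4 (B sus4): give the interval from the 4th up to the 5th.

M2

Spelling the chord: B–E–F#.
The 4th is E and the 5th is F#.
Counting 2 letters and 2 half steps from E gives a major second.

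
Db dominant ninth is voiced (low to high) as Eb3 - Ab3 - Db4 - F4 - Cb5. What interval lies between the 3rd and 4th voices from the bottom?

Those voices are Db4 and F4.
From Db to F is 4 semitones, exactly the major third.

major third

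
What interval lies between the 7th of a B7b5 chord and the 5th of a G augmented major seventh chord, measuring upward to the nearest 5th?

B7b5 has A as its 7th, and G augmented major seventh has D♯ as its 5th.
4 letter names make it a fourth; at 6 semitones (a half step wider than perfect) the quality is augmented.

augmented fourth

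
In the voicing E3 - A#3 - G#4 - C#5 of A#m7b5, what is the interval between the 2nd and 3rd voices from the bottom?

minor seventh

Those voices are A#3 and G#4.
7 letter names make it a seventh; at 10 semitones (a half step narrower than major) the quality is minor.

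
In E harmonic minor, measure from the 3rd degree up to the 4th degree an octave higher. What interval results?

Spelling E harmonic minor: E F# G A B C D#.
3rd degree = G; 4th degree (up an octave) = A.
From G to A is 14 semitones, exactly the major ninth.

major ninth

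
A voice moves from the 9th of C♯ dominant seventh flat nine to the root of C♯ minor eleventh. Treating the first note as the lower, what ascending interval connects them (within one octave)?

major seventh

The 9th of C♯ dominant seventh flat nine is D; the root of C♯ minor eleventh is C♯.
D up to C♯ spans 7 letter names and 11 semitones — a major seventh.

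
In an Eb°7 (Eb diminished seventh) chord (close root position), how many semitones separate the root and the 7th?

9

Spelling the chord: Eb Gb Bbb Dbb.
Eb to Dbb is a diminished seventh: 9 semitones.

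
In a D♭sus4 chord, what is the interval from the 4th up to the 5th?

D♭ sus4 is spelled D♭, G♭, A♭.
That puts G♭ below A♭.
Counting 2 letters and 2 half steps from G♭ gives a major second.

major second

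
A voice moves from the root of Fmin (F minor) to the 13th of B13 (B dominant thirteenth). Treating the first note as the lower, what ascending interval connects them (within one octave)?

The root of Fmin (F minor) is F; the 13th of B13 (B dominant thirteenth) is G#.
F up to G# is 3 semitones, a half step wider than a major second, so the interval is augmented.

augmented second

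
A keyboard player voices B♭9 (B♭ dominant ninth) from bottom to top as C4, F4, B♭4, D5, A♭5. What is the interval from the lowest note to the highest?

minor thirteenth

The outer voices are C4 and A♭5.
13 letter names make it a thirteenth; at 20 semitones (a half step narrower than major) the quality is minor.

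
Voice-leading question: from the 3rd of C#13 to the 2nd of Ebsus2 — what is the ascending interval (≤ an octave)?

C#13 has E# as its 3rd, and Ebsus2 has F as its 2nd.
2 letter names make it a second; at 0 semitones (a whole step narrower than major) the quality is diminished.

diminished second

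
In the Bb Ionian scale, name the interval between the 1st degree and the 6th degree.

major sixth

Spelling the Bb Ionian scale: Bb C D Eb F G A.
The 1st degree is Bb and the 6th scale degree is G.
From Bb to G is 9 semitones, exactly the major sixth.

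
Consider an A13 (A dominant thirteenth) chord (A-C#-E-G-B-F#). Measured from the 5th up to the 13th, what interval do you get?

So we need the interval from E up to F#.
Counting 9 letters and 14 half steps from E gives a major ninth.

M9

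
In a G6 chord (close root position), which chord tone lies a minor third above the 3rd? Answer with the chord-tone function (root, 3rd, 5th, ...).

The chord tones of G6 are G-B-D-E.
The 3rd is B. A minor third above B is D.
D is the chord's 5th.

5th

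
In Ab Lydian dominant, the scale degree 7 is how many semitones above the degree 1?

10

The scale is Ab Bb C D Eb F Gb.
Ab up to Gb is a minor seventh — 10 semitones.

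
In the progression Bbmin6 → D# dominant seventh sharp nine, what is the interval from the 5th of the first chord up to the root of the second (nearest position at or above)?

The 5th of Bbmin6 is F; the root of D# dominant seventh sharp nine is D#.
From F to D#: 10 semitones over a sixth = augmented.

augmented sixth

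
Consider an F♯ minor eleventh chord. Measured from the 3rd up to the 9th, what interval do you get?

major seventh

F♯ minor eleventh is spelled F♯–A–C♯–E–G♯–B.
So we need the interval from A up to G♯.
A up to G♯ spans 7 letter names and 11 semitones — a major seventh.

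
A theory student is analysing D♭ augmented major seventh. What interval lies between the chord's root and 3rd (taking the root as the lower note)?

major 3rd

D♭+maj7 (D♭ augmented major seventh) is spelled D♭-F-A-C.
So we need the interval from D♭ up to F.
From D♭ to F is 4 semitones, exactly the major third.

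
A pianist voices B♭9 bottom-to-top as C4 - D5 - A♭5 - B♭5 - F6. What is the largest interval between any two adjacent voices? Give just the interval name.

M9

Adjacent intervals: C4→D5 = major ninth; D5→A♭5 = diminished fifth; A♭5→B♭5 = major second; B♭5→F6 = perfect fifth.
The largest is C4 to D5, a major ninth (14 semitones).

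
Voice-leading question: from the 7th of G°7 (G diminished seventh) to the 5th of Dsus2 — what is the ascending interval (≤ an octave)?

augmented 3rd

The 7th of G°7 (G diminished seventh) is Fb; the 5th of Dsus2 is A.
3 letter names make it a third; at 5 semitones (a half step wider than major) the quality is augmented.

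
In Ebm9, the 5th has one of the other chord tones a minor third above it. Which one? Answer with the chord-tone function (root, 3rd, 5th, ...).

Ebmin9: Eb, Gb, Bb, Db, F.
The 5th is Bb. A minor third above Bb is Db.
Db is the chord's 7th.

7th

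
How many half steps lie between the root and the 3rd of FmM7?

The chord tones of FmM7 (F minor-major seventh) are F-Ab-C-E.
F to Ab is a minor third: 3 semitones.

3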